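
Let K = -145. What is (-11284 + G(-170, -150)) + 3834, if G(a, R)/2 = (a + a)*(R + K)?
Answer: 193150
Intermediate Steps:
G(a, R) = 4*a*(-145 + R) (G(a, R) = 2*((a + a)*(R - 145)) = 2*((2*a)*(-145 + R)) = 2*(2*a*(-145 + R)) = 4*a*(-145 + R))
(-11284 + G(-170, -150)) + 3834 = (-11284 + 4*(-170)*(-145 - 150)) + 3834 = (-11284 + 4*(-170)*(-295)) + 3834 = (-11284 + 200600) + 3834 = 189316 + 3834 = 193150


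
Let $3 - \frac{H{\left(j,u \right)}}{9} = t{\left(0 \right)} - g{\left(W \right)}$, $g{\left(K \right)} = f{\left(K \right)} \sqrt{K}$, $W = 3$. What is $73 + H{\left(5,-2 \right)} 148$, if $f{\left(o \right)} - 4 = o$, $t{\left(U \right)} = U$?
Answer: $4069 + 9324 \sqrt{3} \approx 20219.0$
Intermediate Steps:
$f{\left(o \right)} = 4 + o$
$g{\left(K \right)} = \sqrt{K} \left(4 + K\right)$ ($g{\left(K \right)} = \left(4 + K\right) \sqrt{K} = \sqrt{K} \left(4 + K\right)$)
$H{\left(j,u \right)} = 27 + 63 \sqrt{3}$ ($H{\left(j,u \right)} = 27 - 9 \left(0 - \sqrt{3} \left(4 + 3\right)\right) = 27 - 9 \left(0 - \sqrt{3} \cdot 7\right) = 27 - 9 \left(0 - 7 \sqrt{3}\right) = 27 - 9 \left(- 7 \sqrt{3}\right) = 27 + 63 \sqrt{3}$)
$73 + H{\left(5,-2 \right)} 148 = 73 + \left(27 + 63 \sqrt{3}\right) 148 = 73 + \left(3996 + 9324 \sqrt{3}\right) = 4069 + 9324 \sqrt{3}$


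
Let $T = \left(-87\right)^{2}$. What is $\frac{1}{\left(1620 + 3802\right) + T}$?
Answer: $\frac{1}{12991} \approx 7.6976 \cdot 10^{-5}$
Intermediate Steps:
$T = 7569$
$\frac{1}{\left(1620 + 3802\right) + T} = \frac{1}{\left(1620 + 3802\right) + 7569} = \frac{1}{5422 + 7569} = \frac{1}{12991}$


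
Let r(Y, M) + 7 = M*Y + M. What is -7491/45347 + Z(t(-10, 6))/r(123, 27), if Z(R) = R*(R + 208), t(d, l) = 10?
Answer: 73829029/151504327 ≈ 0.48731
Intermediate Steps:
r(Y, M) = -7 + M + M*Y (r(Y, M) = -7 + (M*Y + M) = -7 + (M + M*Y) = -7 + M + M*Y)
Z(R) = R*(208 + R)
-7491/45347 + Z(t(-10, 6))/r(123, 27) = -7491/45347 + (10*(208 + 10))/(-7 + 27 + 27*123) = -7491*1/45347 + (10*218)/(-7 + 27 + 3321) = -7491/45347 + 2180/3341 = 73829029/151504327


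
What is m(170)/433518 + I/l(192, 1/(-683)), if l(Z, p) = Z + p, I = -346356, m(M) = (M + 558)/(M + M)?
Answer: -871704881561987/483219754905 ≈ -1804.0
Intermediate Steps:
m(M) = (558 + M)/(2*M) (m(M) = (558 + M)/((2*M)) = (558 + M)*(1/(2*M)) = (558 + M)/(2*M))
m(170)/433518 + I/l(192, 1/(-683)) = ((1/2)*(558 + 170)/170)/433518 - 346356/(192 + 1/(-683)) = ((1/2)*(1/170)*728)*(1/433518) - 346356/(192 - 1/683) = (182/85)*(1/433518) - 346356/131135/683 = 91/18424515 - 346356*683/131135 = 91/18424515 - 236561148/131135 = -871704881561987/483219754905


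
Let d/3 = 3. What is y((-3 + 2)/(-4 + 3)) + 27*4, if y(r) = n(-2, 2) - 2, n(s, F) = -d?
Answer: 97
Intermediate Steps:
d = 9 (d = 3*3 = 9)
n(s, F) = -9 (n(s, F) = -1*9 = -9)
y(r) = -11 (y(r) = -9 - 2 = -11)
y((-3 + 2)/(-4 + 3)) + 27*4 = -11 + 27*4 = -11 + 108 = 97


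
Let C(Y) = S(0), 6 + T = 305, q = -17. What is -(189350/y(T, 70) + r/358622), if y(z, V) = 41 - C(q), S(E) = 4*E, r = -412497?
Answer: -67888163323/14703502 ≈ -4617.1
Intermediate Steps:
T = 299 (T = -6 + 305 = 299)
C(Y) = 0 (C(Y) = 4*0 = 0)
y(z, V) = 41 (y(z, V) = 41 - 1*0 = 41 + 0 = 41)
-(189350/y(T, 70) + r/358622) = -(189350/41 - 412497/358622) = -1*67888163323/14703502 = -67888163323/14703502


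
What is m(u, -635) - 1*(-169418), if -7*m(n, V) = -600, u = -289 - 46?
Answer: 1186526/7 ≈ 1.6950e+5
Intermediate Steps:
u = -335
m(n, V) = 600/7 (m(n, V) = -1/7*(-600) = 600/7)
m(u, -635) - 1*(-169418) = 600/7 - 1*(-169418) = 600/7 + 169418 = 1186526/7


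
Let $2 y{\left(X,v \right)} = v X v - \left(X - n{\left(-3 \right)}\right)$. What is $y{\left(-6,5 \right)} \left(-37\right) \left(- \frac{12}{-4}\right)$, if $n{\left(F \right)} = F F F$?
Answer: $\frac{18981}{2} \approx 9490.5$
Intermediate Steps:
$n{\left(F \right)} = F^{3}$ ($n{\left(F \right)} = F^{2} F = F^{3}$)
$y{\left(X,v \right)} = - \frac{27}{2} - \frac{X}{2} + \frac{X v^{2}}{2}$ ($y{\left(X,v \right)} = \frac{v X v - \left(27 + X\right)}{2} = \frac{X v v - \left(27 + X\right)}{2} = \frac{X v^{2} - \left(27 + X\right)}{2} = \frac{-27 - X + X v^{2}}{2} = - \frac{27}{2} - \frac{X}{2} + \frac{X v^{2}}{2}$)
$y{\left(-6,5 \right)} \left(-37\right) \left(- \frac{12}{-4}\right) = \left(- \frac{27}{2} - -3 + \frac{1}{2} \left(-6\right) 5^{2}\right) \left(-37\right) \left(- \frac{12}{-4}\right) = \left(- \frac{27}{2} + 3 + \frac{1}{2} \left(-6\right) 25\right) \left(-37\right) \left(\left(-12\right) \left(- \frac{1}{4}\right)\right) = \left(- \frac{27}{2} + 3 - 75\right) \left(-37\right) 3 = \left(- \frac{171}{2}\right) \left(-37\right) 3 = \frac{6327}{2} \cdot 3 = \frac{18981}{2}$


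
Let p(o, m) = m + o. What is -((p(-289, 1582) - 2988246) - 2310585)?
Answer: 5297538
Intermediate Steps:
-((p(-289, 1582) - 2988246) - 2310585) = -(((1582 - 289) - 2988246) - 2310585) = -((1293 - 2988246) - 2310585) = -(-2986953 - 2310585) = -1*(-5297538) = 5297538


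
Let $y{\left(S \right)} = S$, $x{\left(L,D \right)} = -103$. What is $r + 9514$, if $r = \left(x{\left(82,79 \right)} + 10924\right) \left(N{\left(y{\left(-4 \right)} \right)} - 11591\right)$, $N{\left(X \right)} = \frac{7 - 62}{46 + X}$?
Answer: $- \frac{1756032143}{14} \approx -1.2543 \cdot 10^{8}$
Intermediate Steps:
$N{\left(X \right)} = - \frac{55}{46 + X}$
$r = - \frac{1756165339}{14}$ ($r = \left(-103 + 10924\right) \left(- \frac{55}{46 - 4} - 11591\right) = 10821 \left(- \frac{55}{42} - 11591\right) = 10821 \left(- \frac{486877}{42}\right) = - \frac{1756165339}{14} \approx -1.2544 \cdot 10^{8}$)
$r + 9514 = - \frac{1756165339}{14} + 9514 = - \frac{1756032143}{14}$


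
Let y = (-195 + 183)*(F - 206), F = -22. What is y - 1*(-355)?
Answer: 3091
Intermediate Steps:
y = 2736 (y = (-195 + 183)*(-22 - 206) = -12*(-228) = 2736)
y - 1*(-355) = 2736 - 1*(-355) = 2736 + 355 = 3091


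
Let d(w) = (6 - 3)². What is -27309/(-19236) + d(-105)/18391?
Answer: 167470981/117923092 ≈ 1.4202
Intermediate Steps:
d(w) = 9 (d(w) = 3² = 9)
-27309/(-19236) + d(-105)/18391 = -27309/(-19236) + 9/18391 = -27309*(-1/19236) + 9*(1/18391) = 9103/6412 + 9/18391 = 167470981/117923092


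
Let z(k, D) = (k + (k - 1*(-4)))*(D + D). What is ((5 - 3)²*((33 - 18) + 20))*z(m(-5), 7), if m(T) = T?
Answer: -11760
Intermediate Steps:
z(k, D) = 2*D*(4 + 2*k) (z(k, D) = (k + (k + 4))*(2*D) = (k + (4 + k))*(2*D) = (4 + 2*k)*(2*D) = 2*D*(4 + 2*k))
((5 - 3)²*((33 - 18) + 20))*z(m(-5), 7) = ((5 - 3)²*((33 - 18) + 20))*(4*7*(2 - 5)) = (2²*(15 + 20))*(4*7*(-3)) = (4*35)*(-84) = 140*(-84) = -11760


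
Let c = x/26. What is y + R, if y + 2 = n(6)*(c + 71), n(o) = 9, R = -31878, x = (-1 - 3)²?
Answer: -406061/13 ≈ -31235.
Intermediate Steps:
x = 16 (x = (-4)² = 16)
c = 8/13 (c = 16/26 = 16*(1/26) = 8/13 ≈ 0.61539)
y = 8353/13 (y = -2 + 9*(8/13 + 71) = -2 + 9*(931/13) = -2 + 8379/13 = 8353/13 ≈ 642.54)
y + R = 8353/13 - 31878 = -406061/13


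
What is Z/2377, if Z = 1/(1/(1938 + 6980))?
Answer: 8918/2377 ≈ 3.7518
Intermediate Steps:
Z = 8918 (Z = 1/(1/8918) = 8918)
Z/2377 = 8918/2377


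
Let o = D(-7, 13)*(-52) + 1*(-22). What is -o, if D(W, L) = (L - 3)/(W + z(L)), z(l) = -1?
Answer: -43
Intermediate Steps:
D(W, L) = (-3 + L)/(-1 + W) (D(W, L) = (L - 3)/(W - 1) = (-3 + L)/(-1 + W))
o = 43 (o = ((-3 + 13)/(-1 - 7))*(-52) + 1*(-22) = (10/(-8))*(-52) - 22 = -⅛*10*(-52) - 22 = -5/4*(-52) - 22 = 65 - 22 = 43)
-o = -1*43 = -43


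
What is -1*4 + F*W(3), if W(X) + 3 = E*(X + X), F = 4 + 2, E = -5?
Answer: -202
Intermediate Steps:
F = 6
W(X) = -3 - 10*X (W(X) = -3 - 5*(X + X) = -3 - 10*X)
-1*4 + F*W(3) = -1*4 + 6*(-3 - 10*3) = -4 + 6*(-3 - 30) = -4 + 6*(-33) = -4 - 198 = -202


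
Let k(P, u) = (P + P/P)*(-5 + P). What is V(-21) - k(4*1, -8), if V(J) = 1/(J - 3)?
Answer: 119/24 ≈ 4.9583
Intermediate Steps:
k(P, u) = (1 + P)*(-5 + P) (k(P, u) = (P + 1)*(-5 + P) = (1 + P)*(-5 + P))
V(J) = 1/(-3 + J)
V(-21) - k(4*1, -8) = 1/(-3 - 21) - (-5 + (4*1)² - 16) = 1/(-24) - (-5 + 4² - 4*4) = -1/24 - (-5 + 16 - 16) = -1/24 - 1*(-5) = -1/24 + 5 = 119/24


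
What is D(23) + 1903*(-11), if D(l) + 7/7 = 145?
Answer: -20789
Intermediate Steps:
D(l) = 144 (D(l) = -1 + 145 = 144)
D(23) + 1903*(-11) = 144 + 1903*(-11) = 144 - 20933 = -20789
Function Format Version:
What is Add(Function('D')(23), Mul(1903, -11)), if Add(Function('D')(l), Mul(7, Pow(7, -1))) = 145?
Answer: -20789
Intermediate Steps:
Function('D')(l) = 144 (Function('D')(l) = Add(-1, 145) = 144)
Add(Function('D')(23), Mul(1903, -11)) = Add(144, Mul(1903, -11)) = Add(144, -20933) = -20789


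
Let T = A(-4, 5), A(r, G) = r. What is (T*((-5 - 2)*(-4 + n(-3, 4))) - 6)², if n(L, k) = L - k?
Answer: 98596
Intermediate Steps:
T = -4
(T*((-5 - 2)*(-4 + n(-3, 4))) - 6)² = (-4*(-5 - 2)*(-4 + (-3 - 1*4)) - 6)² = (-(-28)*(-4 + (-3 - 4)) - 6)² = (-(-28)*(-4 - 7) - 6)² = (-(-28)*(-11) - 6)² = (-4*77 - 6)² = (-308 - 6)² = (-314)² = 98596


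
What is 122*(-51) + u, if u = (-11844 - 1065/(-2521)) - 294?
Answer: -46284495/2521 ≈ -18360.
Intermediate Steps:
u = -30598833/2521 (u = (-11844 - 1065*(-1/2521)) - 294 = (-11844 + 1065/2521) - 294 = -29857659/2521 - 294 = -30598833/2521 ≈ -12138.)
122*(-51) + u = 122*(-51) - 30598833/2521 = -6222 - 30598833/2521 = -46284495/2521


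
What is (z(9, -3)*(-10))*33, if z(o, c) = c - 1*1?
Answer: 1320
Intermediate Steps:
z(o, c) = -1 + c (z(o, c) = c - 1 = -1 + c)
(z(9, -3)*(-10))*33 = ((-1 - 3)*(-10))*33 = -4*(-10)*33 = 40*33 = 1320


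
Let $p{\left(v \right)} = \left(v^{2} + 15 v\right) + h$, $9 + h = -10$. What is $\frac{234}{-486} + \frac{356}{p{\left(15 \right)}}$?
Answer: $\frac{4009}{11637} \approx 0.3445$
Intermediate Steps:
$h = -19$ ($h = -9 - 10 = -19$)
$p{\left(v \right)} = -19 + v^{2} + 15 v$ ($p{\left(v \right)} = \left(v^{2} + 15 v\right) - 19 = -19 + v^{2} + 15 v$)
$\frac{234}{-486} + \frac{356}{p{\left(15 \right)}} = \frac{234}{-486} + \frac{356}{-19 + 15^{2} + 15 \cdot 15} = 234 \left(- \frac{1}{486}\right) + \frac{356}{-19 + 225 + 225} = - \frac{13}{27} + \frac{356}{431} = \frac{4009}{11637}$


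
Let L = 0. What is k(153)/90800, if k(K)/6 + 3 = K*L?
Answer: -9/45400 ≈ -0.00019824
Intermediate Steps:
k(K) = -18 (k(K) = -18 + 6*(K*0) = -18 + 6*0 = -18 + 0 = -18)
k(153)/90800 = -18/90800 = -18*1/90800 = -9/45400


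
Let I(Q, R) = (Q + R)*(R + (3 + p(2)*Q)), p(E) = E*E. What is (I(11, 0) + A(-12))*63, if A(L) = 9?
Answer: 33138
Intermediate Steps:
p(E) = E**2
I(Q, R) = (Q + R)*(3 + R + 4*Q) (I(Q, R) = (Q + R)*(R + (3 + 2**2*Q)) = (Q + R)*(R + (3 + 4*Q)) = (Q + R)*(3 + R + 4*Q))
(I(11, 0) + A(-12))*63 = ((0**2 + 3*11 + 3*0 + 4*11**2 + 5*11*0) + 9)*63 = ((0 + 33 + 0 + 4*121 + 0) + 9)*63 = ((0 + 33 + 0 + 484 + 0) + 9)*63 = (517 + 9)*63 = 526*63 = 33138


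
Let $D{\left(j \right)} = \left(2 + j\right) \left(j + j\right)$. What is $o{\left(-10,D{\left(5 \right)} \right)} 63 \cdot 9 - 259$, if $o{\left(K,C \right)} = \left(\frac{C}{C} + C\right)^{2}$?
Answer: $2857988$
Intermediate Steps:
$D{\left(j \right)} = 2 j \left(2 + j\right)$ ($D{\left(j \right)} = \left(2 + j\right) 2 j = 2 j \left(2 + j\right)$)
$o{\left(K,C \right)} = \left(1 + C\right)^{2}$
$o{\left(-10,D{\left(5 \right)} \right)} 63 \cdot 9 - 259 = \left(1 + 2 \cdot 5 \left(2 + 5\right)\right)^{2} \cdot 63 \cdot 9 - 259 = \left(1 + 2 \cdot 5 \cdot 7\right)^{2} \cdot 567 - 259 = \left(1 + 70\right)^{2} \cdot 567 - 259 = 71^{2} \cdot 567 - 259 = 5041 \cdot 567 - 259 = 2858247 - 259 = 2857988$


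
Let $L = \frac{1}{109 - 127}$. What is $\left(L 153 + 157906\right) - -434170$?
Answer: $\frac{1184135}{2} \approx 5.9207 \cdot 10^{5}$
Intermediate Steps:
$L = - \frac{1}{18}$ ($L = \frac{1}{-18} = - \frac{1}{18} \approx -0.055556$)
$\left(L 153 + 157906\right) - -434170 = \left(\left(- \frac{1}{18}\right) 153 + 157906\right) - -434170 = \left(- \frac{17}{2} + 157906\right) + 434170 = \frac{315795}{2} + 434170 = \frac{1184135}{2}$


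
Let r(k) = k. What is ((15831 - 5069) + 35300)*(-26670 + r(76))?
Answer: -1224972828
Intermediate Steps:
((15831 - 5069) + 35300)*(-26670 + r(76)) = ((15831 - 5069) + 35300)*(-26670 + 76) = (10762 + 35300)*(-26594) = 46062*(-26594) = -1224972828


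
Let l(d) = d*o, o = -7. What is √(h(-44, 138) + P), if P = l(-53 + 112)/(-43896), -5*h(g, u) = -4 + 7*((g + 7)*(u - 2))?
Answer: √24374990310/1860 ≈ 83.938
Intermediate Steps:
l(d) = -7*d (l(d) = d*(-7) = -7*d)
h(g, u) = ⅘ - 7*(-2 + u)*(7 + g)/5 (h(g, u) = -(-4 + 7*((g + 7)*(u - 2)))/5 = -(-4 + 7*((7 + g)*(-2 + u)))/5 = -(-4 + 7*((-2 + u)*(7 + g)))/5 = -(-4 + 7*(-2 + u)*(7 + g))/5 = ⅘ - 7*(-2 + u)*(7 + g)/5)
P = 7/744 (P = -7*(-53 + 112)/(-43896) = -7*59*(-1/43896) = -413*(-1/43896) = 7/744 ≈ 0.0094086)
√(h(-44, 138) + P) = √((102/5 - 49/5*138 + (14/5)*(-44) - 7/5*(-44)*138) + 7/744) = √((102/5 - 6762/5 - 616/5 + 42504/5) + 7/744) = √(35228/5 + 7/744) = √(26209667/3720) = √24374990310/1860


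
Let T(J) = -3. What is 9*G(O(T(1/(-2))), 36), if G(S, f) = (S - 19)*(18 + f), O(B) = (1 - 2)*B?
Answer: -7776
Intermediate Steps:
O(B) = -B
G(S, f) = (-19 + S)*(18 + f)
9*G(O(T(1/(-2))), 36) = 9*(-342 - 19*36 + 18*(-1*(-3)) - 1*(-3)*36) = 9*(-342 - 684 + 18*3 + 3*36) = 9*(-342 - 684 + 54 + 108) = 9*(-864) = -7776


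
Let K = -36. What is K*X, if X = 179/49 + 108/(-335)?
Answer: -1968228/16415 ≈ -119.90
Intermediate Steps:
X = 54673/16415 (X = 179*(1/49) + 108*(-1/335) = 179/49 - 108/335 = 54673/16415 ≈ 3.3307)
K*X = -36*54673/16415 = -1968228/16415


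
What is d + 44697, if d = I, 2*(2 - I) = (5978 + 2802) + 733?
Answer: 79885/2 ≈ 39943.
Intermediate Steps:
I = -9509/2 (I = 2 - ((5978 + 2802) + 733)/2 = 2 - (8780 + 733)/2 = 2 - ½*9513 = 2 - 9513/2 = -9509/2 ≈ -4754.5)
d = -9509/2 ≈ -4754.5
d + 44697 = -9509/2 + 44697 = 79885/2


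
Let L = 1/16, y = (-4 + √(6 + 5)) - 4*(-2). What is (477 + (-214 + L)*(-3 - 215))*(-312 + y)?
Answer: -29023071/2 + 376923*√11/8 ≈ -1.4355e+7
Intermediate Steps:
y = 4 + √11 (y = (-4 + √11) + 8 = 4 + √11 ≈ 7.3166)
L = 1/16 ≈ 0.062500
(477 + (-214 + L)*(-3 - 215))*(-312 + y) = (477 + (-214 + 1/16)*(-3 - 215))*(-312 + (4 + √11)) = (477 - 3423/16*(-218))*(-308 + √11) = (477 + 373107/8)*(-308 + √11) = 376923*(-308 + √11)/8 = -29023071/2 + 376923*√11/8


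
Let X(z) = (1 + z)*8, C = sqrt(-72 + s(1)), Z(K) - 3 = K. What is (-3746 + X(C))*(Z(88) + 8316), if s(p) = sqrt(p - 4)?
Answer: -31425366 + 67256*sqrt(-72 + I*sqrt(3)) ≈ -3.1418e+7 + 5.7073e+5*I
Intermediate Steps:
s(p) = sqrt(-4 + p)
Z(K) = 3 + K
C = sqrt(-72 + I*sqrt(3)) (C = sqrt(-72 + sqrt(-4 + 1)) = sqrt(-72 + sqrt(-3)) = sqrt(-72 + I*sqrt(3)) ≈ 0.1021 + 8.4859*I)
X(z) = 8 + 8*z
(-3746 + X(C))*(Z(88) + 8316) = (-3746 + (8 + 8*sqrt(-72 + I*sqrt(3))))*((3 + 88) + 8316) = (-3738 + 8*sqrt(-72 + I*sqrt(3)))*(91 + 8316) = (-3738 + 8*sqrt(-72 + I*sqrt(3)))*8407 = -31425366 + 67256*sqrt(-72 + I*sqrt(3))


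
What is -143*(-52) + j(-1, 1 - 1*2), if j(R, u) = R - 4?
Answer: 7431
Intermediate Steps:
j(R, u) = -4 + R
-143*(-52) + j(-1, 1 - 1*2) = -143*(-52) + (-4 - 1) = 7436 - 5 = 7431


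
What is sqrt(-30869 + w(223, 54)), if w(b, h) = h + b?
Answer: 8*I*sqrt(478) ≈ 174.91*I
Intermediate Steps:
w(b, h) = b + h
sqrt(-30869 + w(223, 54)) = sqrt(-30869 + (223 + 54)) = sqrt(-30869 + 277) = sqrt(-30592) = 8*I*sqrt(478)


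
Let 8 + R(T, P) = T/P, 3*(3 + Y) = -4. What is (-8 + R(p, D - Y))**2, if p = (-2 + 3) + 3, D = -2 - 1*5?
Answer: 1225/4 ≈ 306.25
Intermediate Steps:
D = -7 (D = -2 - 5 = -7)
Y = -13/3 (Y = -3 + (1/3)*(-4) = -3 - 4/3 = -13/3 ≈ -4.3333)
p = 4 (p = 1 + 3 = 4)
R(T, P) = -8 + T/P
(-8 + R(p, D - Y))**2 = (-8 + (-8 + 4/(-7 - 1*(-13/3))))**2 = (-8 + (-8 + 4/(-7 + 13/3)))**2 = (-8 + (-8 + 4/(-8/3)))**2 = (-8 + (-8 + 4*(-3/8)))**2 = (-8 + (-8 - 3/2))**2 = (-8 - 19/2)**2 = (-35/2)**2 = 1225/4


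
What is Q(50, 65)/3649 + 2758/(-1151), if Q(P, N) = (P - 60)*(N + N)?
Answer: -11560242/4199999 ≈ -2.7524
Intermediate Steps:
Q(P, N) = 2*N*(-60 + P) (Q(P, N) = (-60 + P)*(2*N) = 2*N*(-60 + P))
Q(50, 65)/3649 + 2758/(-1151) = (2*65*(-60 + 50))/3649 + 2758/(-1151) = (2*65*(-10))*(1/3649) + 2758*(-1/1151) = -1300*1/3649 - 2758/1151 = -1300/3649 - 2758/1151 = -11560242/4199999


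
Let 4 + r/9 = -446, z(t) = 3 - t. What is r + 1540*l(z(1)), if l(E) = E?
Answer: -970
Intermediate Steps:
r = -4050 (r = -36 + 9*(-446) = -36 - 4014 = -4050)
r + 1540*l(z(1)) = -4050 + 1540*(3 - 1*1) = -4050 + 1540*(3 - 1) = -4050 + 1540*2 = -4050 + 3080 = -970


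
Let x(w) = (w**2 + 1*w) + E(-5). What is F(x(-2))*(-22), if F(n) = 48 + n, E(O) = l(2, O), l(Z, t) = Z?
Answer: -1144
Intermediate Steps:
E(O) = 2
x(w) = 2 + w + w**2 (x(w) = (w**2 + 1*w) + 2 = (w**2 + w) + 2 = (w + w**2) + 2 = 2 + w + w**2)
F(x(-2))*(-22) = (48 + (2 - 2 + (-2)**2))*(-22) = (48 + (2 - 2 + 4))*(-22) = (48 + 4)*(-22) = 52*(-22) = -1144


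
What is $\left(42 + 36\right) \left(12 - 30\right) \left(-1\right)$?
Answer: $1404$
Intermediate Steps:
$\left(42 + 36\right) \left(12 - 30\right) \left(-1\right) = 78 \left(-18\right) \left(-1\right) = \left(-1404\right) \left(-1\right) = 1404$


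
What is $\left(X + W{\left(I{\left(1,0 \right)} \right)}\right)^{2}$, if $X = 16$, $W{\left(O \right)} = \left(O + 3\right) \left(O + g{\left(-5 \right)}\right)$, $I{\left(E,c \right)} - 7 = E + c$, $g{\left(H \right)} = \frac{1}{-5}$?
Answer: $\frac{259081}{25} \approx 10363.0$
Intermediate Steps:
$g{\left(H \right)} = - \frac{1}{5}$
$I{\left(E,c \right)} = 7 + E + c$ ($I{\left(E,c \right)} = 7 + \left(E + c\right) = 7 + E + c$)
$W{\left(O \right)} = \left(3 + O\right) \left(- \frac{1}{5} + O\right)$ ($W{\left(O \right)} = \left(O + 3\right) \left(O - \frac{1}{5}\right) = \left(3 + O\right) \left(- \frac{1}{5} + O\right)$)
$\left(X + W{\left(I{\left(1,0 \right)} \right)}\right)^{2} = \left(16 + \left(- \frac{3}{5} + \left(7 + 1 + 0\right)^{2} + \frac{14 \left(7 + 1 + 0\right)}{5}\right)\right)^{2} = \left(16 + \left(- \frac{3}{5} + 8^{2} + \frac{14}{5} \cdot 8\right)\right)^{2} = \left(16 + \left(- \frac{3}{5} + 64 + \frac{112}{5}\right)\right)^{2} = \left(16 + \frac{429}{5}\right)^{2} = \left(\frac{509}{5}\right)^{2} = \frac{259081}{25}$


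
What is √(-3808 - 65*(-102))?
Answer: √2822 ≈ 53.122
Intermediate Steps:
√(-3808 - 65*(-102)) = √(-3808 + 6630) = √2822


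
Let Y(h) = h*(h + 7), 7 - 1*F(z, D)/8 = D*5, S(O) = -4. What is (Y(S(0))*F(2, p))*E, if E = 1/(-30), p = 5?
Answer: -288/5 ≈ -57.600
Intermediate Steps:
F(z, D) = 56 - 40*D (F(z, D) = 56 - 8*D*5 = 56 - 40*D)
Y(h) = h*(7 + h)
E = -1/30 ≈ -0.033333
(Y(S(0))*F(2, p))*E = ((-4*(7 - 4))*(56 - 40*5))*(-1/30) = ((-4*3)*(56 - 200))*(-1/30) = -12*(-144)*(-1/30) = 1728*(-1/30) = -288/5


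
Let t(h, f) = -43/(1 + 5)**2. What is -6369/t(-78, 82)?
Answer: 229284/43 ≈ 5332.2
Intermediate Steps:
t(h, f) = -43/36 (t(h, f) = -43/(6**2) = -43/36)
-6369/t(-78, 82) = -6369/(-43/36) = -6369*(-36/43) = 229284/43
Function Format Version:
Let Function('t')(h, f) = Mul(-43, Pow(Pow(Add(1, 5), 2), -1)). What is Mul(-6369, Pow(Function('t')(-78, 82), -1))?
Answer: Rational(229284, 43) ≈ 5332.2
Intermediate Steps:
Function('t')(h, f) = Rational(-43, 36) (Function('t')(h, f) = Mul(-43, Pow(Pow(6, 2), -1)) = Mul(-43, Pow(36, -1)) = Mul(-43, Rational(1, 36)) = Rational(-43, 36))
Mul(-6369, Pow(Function('t')(-78, 82), -1)) = Mul(-6369, Pow(Rational(-43, 36), -1)) = Mul(-6369, Rational(-36, 43)) = Rational(229284, 43)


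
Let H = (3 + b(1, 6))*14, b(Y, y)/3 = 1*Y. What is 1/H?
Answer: 1/84 ≈ 0.011905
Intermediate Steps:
b(Y, y) = 3*Y (b(Y, y) = 3*(1*Y) = 3*Y)
H = 84 (H = (3 + 3*1)*14 = (3 + 3)*14 = 6*14 = 84)
1/H = 1/84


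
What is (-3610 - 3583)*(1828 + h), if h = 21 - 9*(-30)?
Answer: -15241967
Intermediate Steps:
h = 291 (h = 21 + 270 = 291)
(-3610 - 3583)*(1828 + h) = (-3610 - 3583)*(1828 + 291) = -7193*2119 = -15241967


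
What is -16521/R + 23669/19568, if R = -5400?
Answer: 18795647/4402800 ≈ 4.2690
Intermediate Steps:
-16521/R + 23669/19568 = -16521/(-5400) + 23669/19568 = -16521*(-1/5400) + 23669*(1/19568) = 5507/1800 + 23669/19568 = 18795647/4402800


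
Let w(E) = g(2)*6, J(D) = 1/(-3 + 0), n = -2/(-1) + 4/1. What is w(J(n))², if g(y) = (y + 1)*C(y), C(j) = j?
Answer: 1296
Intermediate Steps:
g(y) = y*(1 + y) (g(y) = (y + 1)*y = (1 + y)*y = y*(1 + y))
n = 6 (n = -2*(-1) + 4*1 = 2 + 4 = 6)
J(D) = -⅓ (J(D) = 1/(-3) = -⅓)
w(E) = 36 (w(E) = (2*(1 + 2))*6 = (2*3)*6 = 6*6 = 36)
w(J(n))² = 36² = 1296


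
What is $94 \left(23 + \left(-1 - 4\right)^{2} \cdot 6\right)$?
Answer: $16262$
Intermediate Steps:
$94 \left(23 + \left(-1 - 4\right)^{2} \cdot 6\right) = 94 \left(23 + \left(-5\right)^{2} \cdot 6\right) = 94 \left(23 + 25 \cdot 6\right) = 94 \left(23 + 150\right) = 94 \cdot 173 = 16262$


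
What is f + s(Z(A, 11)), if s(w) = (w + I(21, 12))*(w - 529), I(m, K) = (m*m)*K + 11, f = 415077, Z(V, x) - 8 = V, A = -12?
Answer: -2409290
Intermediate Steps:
Z(V, x) = 8 + V
I(m, K) = 11 + K*m² (I(m, K) = m²*K + 11 = K*m² + 11 = 11 + K*m²)
s(w) = (-529 + w)*(5303 + w) (s(w) = (w + (11 + 12*21²))*(w - 529) = (w + (11 + 12*441))*(-529 + w) = (w + (11 + 5292))*(-529 + w) = (w + 5303)*(-529 + w) = (5303 + w)*(-529 + w) = (-529 + w)*(5303 + w))
f + s(Z(A, 11)) = 415077 + (-2805287 + (8 - 12)² + 4774*(8 - 12)) = 415077 + (-2805287 + (-4)² + 4774*(-4)) = 415077 + (-2805287 + 16 - 19096) = 415077 - 2824367 = -2409290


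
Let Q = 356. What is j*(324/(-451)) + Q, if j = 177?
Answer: 103208/451 ≈ 228.84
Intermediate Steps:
j*(324/(-451)) + Q = 177*(324/(-451)) + 356 = 177*(324*(-1/451)) + 356 = 177*(-324/451) + 356 = -57348/451 + 356 = 103208/451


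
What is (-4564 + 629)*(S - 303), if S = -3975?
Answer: 16833930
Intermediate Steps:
(-4564 + 629)*(S - 303) = (-4564 + 629)*(-3975 - 303) = -3935*(-4278) = 16833930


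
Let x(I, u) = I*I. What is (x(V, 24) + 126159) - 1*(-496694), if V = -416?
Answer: 795909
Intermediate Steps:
x(I, u) = I**2
(x(V, 24) + 126159) - 1*(-496694) = ((-416)**2 + 126159) - 1*(-496694) = (173056 + 126159) + 496694 = 299215 + 496694 = 795909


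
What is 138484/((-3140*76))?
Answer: -34621/59660 ≈ -0.58031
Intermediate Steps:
138484/((-3140*76)) = 138484/(-238640) = 138484*(-1/238640) = -34621/59660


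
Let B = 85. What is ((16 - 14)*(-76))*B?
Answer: -12920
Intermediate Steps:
((16 - 14)*(-76))*B = ((16 - 14)*(-76))*85 = (2*(-76))*85 = -152*85 = -12920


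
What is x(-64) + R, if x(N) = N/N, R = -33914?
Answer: -33913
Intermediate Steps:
x(N) = 1
x(-64) + R = 1 - 33914 = -33913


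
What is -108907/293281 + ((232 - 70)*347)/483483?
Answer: -12056061649/47265459241 ≈ -0.25507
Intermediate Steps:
-108907/293281 + ((232 - 70)*347)/483483 = -108907*1/293281 + (162*347)*(1/483483) = -108907/293281 + 56214*(1/483483) = -108907/293281 + 18738/161161 = -12056061649/47265459241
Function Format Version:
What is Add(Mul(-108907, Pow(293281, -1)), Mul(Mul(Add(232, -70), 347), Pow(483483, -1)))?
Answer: Rational(-12056061649, 47265459241) ≈ -0.25507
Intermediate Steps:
Add(Mul(-108907, Pow(293281, -1)), Mul(Mul(Add(232, -70), 347), Pow(483483, -1))) = Add(Mul(-108907, Rational(1, 293281)), Mul(Mul(162, 347), Rational(1, 483483))) = Add(Rational(-108907, 293281), Mul(56214, Rational(1, 483483))) = Add(Rational(-108907, 293281), Rational(18738, 161161)) = Rational(-12056061649, 47265459241)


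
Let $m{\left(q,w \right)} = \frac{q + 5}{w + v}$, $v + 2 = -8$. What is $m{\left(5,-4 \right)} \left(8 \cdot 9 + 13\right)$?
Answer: $- \frac{425}{7} \approx -60.714$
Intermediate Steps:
$v = -10$ ($v = -2 - 8 = -10$)
$m{\left(q,w \right)} = \frac{5 + q}{-10 + w}$ ($m{\left(q,w \right)} = \frac{q + 5}{w - 10} = \frac{5 + q}{-10 + w}$)
$m{\left(5,-4 \right)} \left(8 \cdot 9 + 13\right) = \frac{5 + 5}{-10 - 4} \left(8 \cdot 9 + 13\right) = \frac{1}{-14} \cdot 10 \left(72 + 13\right) = \left(- \frac{1}{14}\right) 10 \cdot 85 = \left(- \frac{5}{7}\right) 85 = - \frac{425}{7}$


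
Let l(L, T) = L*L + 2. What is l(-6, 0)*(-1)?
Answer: -38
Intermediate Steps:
l(L, T) = 2 + L**2 (l(L, T) = L**2 + 2 = 2 + L**2)
l(-6, 0)*(-1) = (2 + (-6)**2)*(-1) = (2 + 36)*(-1) = 38*(-1) = -38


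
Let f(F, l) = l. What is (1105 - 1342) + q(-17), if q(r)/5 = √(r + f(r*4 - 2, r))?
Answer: -237 + 5*I*√34 ≈ -237.0 + 29.155*I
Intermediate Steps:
q(r) = 5*√2*√r (q(r) = 5*√(r + r) = 5*√(2*r) = 5*(√2*√r) = 5*√2*√r)
(1105 - 1342) + q(-17) = (1105 - 1342) + 5*√2*√(-17) = -237 + 5*√2*(I*√17) = -237 + 5*I*√34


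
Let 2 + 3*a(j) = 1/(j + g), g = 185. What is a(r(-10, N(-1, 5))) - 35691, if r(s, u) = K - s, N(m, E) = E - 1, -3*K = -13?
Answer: -64030847/1794 ≈ -35692.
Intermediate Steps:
K = 13/3 (K = -1/3*(-13) = 13/3 ≈ 4.3333)
N(m, E) = -1 + E
r(s, u) = 13/3 - s
a(j) = -2/3 + 1/(3*(185 + j)) (a(j) = -2/3 + 1/(3*(j + 185)) = -2/3 + 1/(3*(185 + j)))
a(r(-10, N(-1, 5))) - 35691 = (-369 - 2*(13/3 - 1*(-10)))/(3*(185 + (13/3 - 1*(-10)))) - 35691 = (-369 - 2*(13/3 + 10))/(3*(185 + (13/3 + 10))) - 35691 = (-369 - 2*43/3)/(3*(185 + 43/3)) - 35691 = (-369 - 86/3)/(3*(598/3)) - 35691 = (1/3)*(3/598)*(-1193/3) - 35691 = -1193/1794 - 35691 = -64030847/1794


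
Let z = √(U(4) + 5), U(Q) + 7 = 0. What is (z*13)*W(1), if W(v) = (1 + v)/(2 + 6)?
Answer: 13*I*√2/4 ≈ 4.5962*I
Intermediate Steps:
U(Q) = -7 (U(Q) = -7 + 0 = -7)
z = I*√2 (z = √(-7 + 5) = √(-2) = I*√2 ≈ 1.4142*I)
W(v) = ⅛ + v/8 (W(v) = (1 + v)/8 = (1 + v)*(⅛) = ⅛ + v/8)
(z*13)*W(1) = ((I*√2)*13)*(⅛ + (⅛)*1) = (13*I*√2)*(⅛ + ⅛) = (13*I*√2)*(¼) = 13*I*√2/4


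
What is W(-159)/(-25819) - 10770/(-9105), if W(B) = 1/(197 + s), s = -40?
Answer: 2910471987/2460524881 ≈ 1.1829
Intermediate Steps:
W(B) = 1/157 (W(B) = 1/(197 - 40) = 1/157)
W(-159)/(-25819) - 10770/(-9105) = (1/157)/(-25819) - 10770/(-9105) = (1/157)*(-1/25819) - 10770*(-1/9105) = -1/4053583 + 718/607 = 2910471987/2460524881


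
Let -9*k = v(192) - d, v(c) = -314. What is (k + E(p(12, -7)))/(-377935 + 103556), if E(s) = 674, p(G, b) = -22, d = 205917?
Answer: -212297/2469411 ≈ -0.085971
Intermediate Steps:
k = 206231/9 (k = -(-314 - 1*205917)/9 = -(-314 - 205917)/9 = -1/9*(-206231) = 206231/9 ≈ 22915.)
(k + E(p(12, -7)))/(-377935 + 103556) = (206231/9 + 674)/(-377935 + 103556) = (212297/9)/(-274379) = (212297/9)*(-1/274379) = -212297/2469411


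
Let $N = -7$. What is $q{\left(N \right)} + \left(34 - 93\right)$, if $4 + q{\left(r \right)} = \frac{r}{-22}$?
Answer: $- \frac{1379}{22} \approx -62.682$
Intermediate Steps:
$q{\left(r \right)} = -4 - \frac{r}{22}$ ($q{\left(r \right)} = -4 + \frac{r}{-22} = -4 + r \left(- \frac{1}{22}\right) = -4 - \frac{r}{22}$)
$q{\left(N \right)} + \left(34 - 93\right) = \left(-4 - - \frac{7}{22}\right) + \left(34 - 93\right) = \left(-4 + \frac{7}{22}\right) - 59 = - \frac{81}{22} - 59 = - \frac{1379}{22}$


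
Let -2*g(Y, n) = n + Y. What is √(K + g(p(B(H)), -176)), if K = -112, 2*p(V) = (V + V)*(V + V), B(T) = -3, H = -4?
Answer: I*√33 ≈ 5.7446*I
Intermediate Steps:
p(V) = 2*V² (p(V) = ((V + V)*(V + V))/2 = ((2*V)*(2*V))/2 = (4*V²)/2 = 2*V²)
g(Y, n) = -Y/2 - n/2 (g(Y, n) = -(n + Y)/2 = -(Y + n)/2 = -Y/2 - n/2)
√(K + g(p(B(H)), -176)) = √(-112 + (-(-3)² - ½*(-176))) = √(-112 + (-9 + 88)) = √(-112 + 79) = √(-33) = I*√33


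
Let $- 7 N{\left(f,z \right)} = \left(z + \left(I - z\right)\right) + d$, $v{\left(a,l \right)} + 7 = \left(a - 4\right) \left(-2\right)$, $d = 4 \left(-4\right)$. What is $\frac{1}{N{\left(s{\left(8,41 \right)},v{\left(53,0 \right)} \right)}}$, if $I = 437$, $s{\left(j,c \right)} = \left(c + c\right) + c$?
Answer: $- \frac{7}{421} \approx -0.016627$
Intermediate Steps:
$s{\left(j,c \right)} = 3 c$ ($s{\left(j,c \right)} = 2 c + c = 3 c$)
$d = -16$
$v{\left(a,l \right)} = 1 - 2 a$ ($v{\left(a,l \right)} = -7 + \left(a - 4\right) \left(-2\right) = -7 + \left(-4 + a\right) \left(-2\right) = -7 - \left(-8 + 2 a\right) = 1 - 2 a$)
$N{\left(f,z \right)} = - \frac{421}{7}$ ($N{\left(f,z \right)} = - \frac{\left(z - \left(-437 + z\right)\right) - 16}{7} = - \frac{437 - 16}{7} = \left(- \frac{1}{7}\right) 421 = - \frac{421}{7}$)
$\frac{1}{N{\left(s{\left(8,41 \right)},v{\left(53,0 \right)} \right)}} = \frac{1}{- \frac{421}{7}} = - \frac{7}{421}$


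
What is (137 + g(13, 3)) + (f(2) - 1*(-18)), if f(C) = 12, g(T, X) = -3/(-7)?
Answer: 1172/7 ≈ 167.43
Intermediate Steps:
g(T, X) = 3/7 (g(T, X) = -3*(-⅐) = 3/7)
(137 + g(13, 3)) + (f(2) - 1*(-18)) = (137 + 3/7) + (12 - 1*(-18)) = 962/7 + (12 + 18) = 962/7 + 30 = 1172/7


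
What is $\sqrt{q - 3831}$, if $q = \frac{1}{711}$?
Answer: $\frac{64 i \sqrt{52535}}{237} \approx 61.895 i$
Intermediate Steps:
$q = \frac{1}{711} \approx 0.0014065$
$\sqrt{q - 3831} = \sqrt{\frac{1}{711} - 3831} = \sqrt{- \frac{2723840}{711}} = \frac{64 i \sqrt{52535}}{237}$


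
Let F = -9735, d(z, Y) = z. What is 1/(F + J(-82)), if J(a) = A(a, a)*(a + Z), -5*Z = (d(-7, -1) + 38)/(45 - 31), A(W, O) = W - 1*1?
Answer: -70/202457 ≈ -0.00034575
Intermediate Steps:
A(W, O) = -1 + W (A(W, O) = W - 1 = -1 + W)
Z = -31/70 (Z = -(-7 + 38)/(5*(45 - 31)) = -31/(5*14) = -1/5*31/14 = -31/70 ≈ -0.44286)
J(a) = (-1 + a)*(-31/70 + a) (J(a) = (-1 + a)*(a - 31/70) = (-1 + a)*(-31/70 + a))
1/(F + J(-82)) = 1/(-9735 + (-1 - 82)*(-31 + 70*(-82))/70) = 1/(-9735 + (1/70)*(-83)*(-31 - 5740)) = 1/(-9735 + (1/70)*(-83)*(-5771)) = 1/(-9735 + 478993/70) = 1/(-202457/70) = -70/202457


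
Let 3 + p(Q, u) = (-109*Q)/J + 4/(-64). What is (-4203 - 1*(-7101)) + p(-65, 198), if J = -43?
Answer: 1878357/688 ≈ 2730.2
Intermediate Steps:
p(Q, u) = -49/16 + 109*Q/43 (p(Q, u) = -3 + (-109*Q/(-43) + 4/(-64)) = -3 + (-109*Q*(-1/43) + 4*(-1/64)) = -3 + (109*Q/43 - 1/16) = -3 + (-1/16 + 109*Q/43) = -49/16 + 109*Q/43)
(-4203 - 1*(-7101)) + p(-65, 198) = (-4203 - 1*(-7101)) + (-49/16 + (109/43)*(-65)) = (-4203 + 7101) + (-49/16 - 7085/43) = 2898 - 115467/688 = 1878357/688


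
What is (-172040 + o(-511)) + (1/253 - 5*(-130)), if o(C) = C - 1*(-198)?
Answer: -43440858/253 ≈ -1.7170e+5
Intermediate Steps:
o(C) = 198 + C (o(C) = C + 198 = 198 + C)
(-172040 + o(-511)) + (1/253 - 5*(-130)) = (-172040 + (198 - 511)) + (1/253 - 5*(-130)) = (-172040 - 313) + (1/253 + 650) = -172353 + 164451/253 = -43440858/253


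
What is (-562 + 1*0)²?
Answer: 315844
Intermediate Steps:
(-562 + 1*0)² = (-562 + 0)² = (-562)² = 315844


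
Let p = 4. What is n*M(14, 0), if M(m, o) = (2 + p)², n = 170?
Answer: 6120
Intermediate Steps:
M(m, o) = 36 (M(m, o) = (2 + 4)² = 6² = 36)
n*M(14, 0) = 170*36 = 6120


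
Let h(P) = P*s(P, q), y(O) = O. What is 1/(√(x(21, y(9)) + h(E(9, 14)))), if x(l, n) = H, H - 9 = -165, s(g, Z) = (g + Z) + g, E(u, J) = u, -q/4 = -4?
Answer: √6/30 ≈ 0.081650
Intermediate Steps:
q = 16 (q = -4*(-4) = 16)
s(g, Z) = Z + 2*g (s(g, Z) = (Z + g) + g = Z + 2*g)
H = -156 (H = 9 - 165 = -156)
x(l, n) = -156
h(P) = P*(16 + 2*P)
1/(√(x(21, y(9)) + h(E(9, 14)))) = 1/(√(-156 + 2*9*(8 + 9))) = 1/(√(-156 + 2*9*17)) = 1/(√(-156 + 306)) = 1/(√150) = 1/(5*√6) = √6/30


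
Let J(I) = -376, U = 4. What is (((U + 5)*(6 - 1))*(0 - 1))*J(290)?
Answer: 16920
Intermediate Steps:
(((U + 5)*(6 - 1))*(0 - 1))*J(290) = (((4 + 5)*(6 - 1))*(0 - 1))*(-376) = ((9*5)*(-1))*(-376) = (45*(-1))*(-376) = -45*(-376) = 16920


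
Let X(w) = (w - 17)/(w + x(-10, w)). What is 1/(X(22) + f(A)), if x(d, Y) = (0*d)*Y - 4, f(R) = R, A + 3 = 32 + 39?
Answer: 18/1229 ≈ 0.014646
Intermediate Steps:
A = 68 (A = -3 + (32 + 39) = -3 + 71 = 68)
x(d, Y) = -4 (x(d, Y) = 0*Y - 4 = 0 - 4 = -4)
X(w) = (-17 + w)/(-4 + w) (X(w) = (w - 17)/(w - 4) = (-17 + w)/(-4 + w))
1/(X(22) + f(A)) = 1/((-17 + 22)/(-4 + 22) + 68) = 1/(5/18 + 68) = 1/(1229/18) = 18/1229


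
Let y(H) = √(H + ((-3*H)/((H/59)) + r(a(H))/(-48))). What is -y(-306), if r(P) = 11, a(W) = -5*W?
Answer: -I*√69585/12 ≈ -21.982*I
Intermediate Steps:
y(H) = √(-8507/48 + H) (y(H) = √(H + ((-3*H)/((H/59)) + 11/(-48))) = √(H + ((-3*H)/((H*(1/59))) + 11*(-1/48))) = √(H + ((-3*H)/((H/59)) - 11/48)) = √(H + ((-3*H)*(59/H) - 11/48)) = √(H + (-177 - 11/48)) = √(H - 8507/48) = √(-8507/48 + H))
-y(-306) = -√(-25521 + 144*(-306))/12 = -√(-25521 - 44064)/12 = -√(-69585)/12 = -I*√69585/12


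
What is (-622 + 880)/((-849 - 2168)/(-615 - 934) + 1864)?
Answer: 133214/963451 ≈ 0.13827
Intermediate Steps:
(-622 + 880)/((-849 - 2168)/(-615 - 934) + 1864) = 258/(-3017/(-1549) + 1864) = 258/(-3017*(-1/1549) + 1864) = 258/(3017/1549 + 1864) = 258/(2890353/1549) = 258*(1549/2890353) = 133214/963451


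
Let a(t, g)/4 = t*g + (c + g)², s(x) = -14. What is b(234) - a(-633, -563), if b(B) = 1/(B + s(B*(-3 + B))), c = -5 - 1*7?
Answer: -604563519/220 ≈ -2.7480e+6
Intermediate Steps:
c = -12 (c = -5 - 7 = -12)
b(B) = 1/(-14 + B) (b(B) = 1/(B - 14) = 1/(-14 + B))
a(t, g) = 4*(-12 + g)² + 4*g*t (a(t, g) = 4*(t*g + (-12 + g)²) = 4*(g*t + (-12 + g)²) = 4*((-12 + g)² + g*t) = 4*(-12 + g)² + 4*g*t)
b(234) - a(-633, -563) = 1/(-14 + 234) - (4*(-12 - 563)² + 4*(-563)*(-633)) = 1/220 - (4*(-575)² + 1425516) = 1/220 - (4*330625 + 1425516) = 1/220 - (1322500 + 1425516) = 1/220 - 1*2748016 = 1/220 - 2748016 = -604563519/220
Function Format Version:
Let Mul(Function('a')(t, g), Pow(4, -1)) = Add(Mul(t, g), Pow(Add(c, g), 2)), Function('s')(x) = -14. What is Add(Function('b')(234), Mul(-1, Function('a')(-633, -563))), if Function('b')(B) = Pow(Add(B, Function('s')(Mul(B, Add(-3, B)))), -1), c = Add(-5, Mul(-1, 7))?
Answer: Rational(-604563519, 220) ≈ -2.7480e+6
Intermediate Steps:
c = -12 (c = Add(-5, -7) = -12)
Function('b')(B) = Pow(Add(-14, B), -1) (Function('b')(B) = Pow(Add(B, -14), -1) = Pow(Add(-14, B), -1))
Function('a')(t, g) = Add(Mul(4, Pow(Add(-12, g), 2)), Mul(4, g, t)) (Function('a')(t, g) = Mul(4, Add(Mul(t, g), Pow(Add(-12, g), 2))) = Mul(4, Add(Mul(g, t), Pow(Add(-12, g), 2))) = Mul(4, Add(Pow(Add(-12, g), 2), Mul(g, t))) = Add(Mul(4, Pow(Add(-12, g), 2)), Mul(4, g, t)))
Add(Function('b')(234), Mul(-1, Function('a')(-633, -563))) = Add(Pow(Add(-14, 234), -1), Mul(-1, Add(Mul(4, Pow(Add(-12, -563), 2)), Mul(4, -563, -633)))) = Add(Pow(220, -1), Mul(-1, Add(Mul(4, Pow(-575, 2)), 1425516))) = Add(Rational(1, 220), Mul(-1, Add(Mul(4, 330625), 1425516))) = Add(Rational(1, 220), Mul(-1, Add(1322500, 1425516))) = Add(Rational(1, 220), Mul(-1, 2748016)) = Add(Rational(1, 220), -2748016) = Rational(-604563519, 220)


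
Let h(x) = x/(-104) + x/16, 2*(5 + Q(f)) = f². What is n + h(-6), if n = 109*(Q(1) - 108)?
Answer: -1275333/104 ≈ -12263.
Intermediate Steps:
Q(f) = -5 + f²/2
h(x) = 11*x/208 (h(x) = x*(-1/104) + x*(1/16) = -x/104 + x/16 = 11*x/208)
n = -24525/2 (n = 109*((-5 + (½)*1²) - 108) = 109*((-5 + (½)*1) - 108) = 109*((-5 + ½) - 108) = 109*(-9/2 - 108) = 109*(-225/2) = -24525/2 ≈ -12263.)
n + h(-6) = -24525/2 + (11/208)*(-6) = -24525/2 - 33/104 = -1275333/104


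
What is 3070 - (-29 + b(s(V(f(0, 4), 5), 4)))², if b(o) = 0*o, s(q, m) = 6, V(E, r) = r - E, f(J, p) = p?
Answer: 2229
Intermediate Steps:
b(o) = 0
3070 - (-29 + b(s(V(f(0, 4), 5), 4)))² = 3070 - (-29 + 0)² = 3070 - 1*(-29)² = 3070 - 1*841 = 3070 - 841 = 2229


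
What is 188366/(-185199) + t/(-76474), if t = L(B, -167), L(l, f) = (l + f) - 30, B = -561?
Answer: -7132360321/7081454163 ≈ -1.0072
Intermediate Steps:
L(l, f) = -30 + f + l (L(l, f) = (f + l) - 30 = -30 + f + l)
t = -758 (t = -30 - 167 - 561 = -758)
188366/(-185199) + t/(-76474) = 188366/(-185199) - 758/(-76474) = 188366*(-1/185199) - 758*(-1/76474) = -188366/185199 + 379/38237 = -7132360321/7081454163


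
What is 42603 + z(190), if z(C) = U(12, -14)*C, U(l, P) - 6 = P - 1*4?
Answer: 40323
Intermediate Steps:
U(l, P) = 2 + P (U(l, P) = 6 + (P - 1*4) = 6 + (P - 4) = 6 + (-4 + P) = 2 + P)
z(C) = -12*C (z(C) = (2 - 14)*C = -12*C)
42603 + z(190) = 42603 - 12*190 = 42603 - 2280 = 40323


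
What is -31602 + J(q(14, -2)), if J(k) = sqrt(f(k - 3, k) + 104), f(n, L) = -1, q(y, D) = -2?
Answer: -31602 + sqrt(103) ≈ -31592.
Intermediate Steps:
J(k) = sqrt(103) (J(k) = sqrt(-1 + 104) = sqrt(103))
-31602 + J(q(14, -2)) = -31602 + sqrt(103)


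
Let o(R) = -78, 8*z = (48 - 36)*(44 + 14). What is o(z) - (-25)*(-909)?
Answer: -22803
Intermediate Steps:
z = 87 (z = ((48 - 36)*(44 + 14))/8 = (12*58)/8 = (⅛)*696 = 87)
o(z) - (-25)*(-909) = -78 - (-25)*(-909) = -78 - 1*22725 = -78 - 22725 = -22803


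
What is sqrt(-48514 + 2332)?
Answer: I*sqrt(46182) ≈ 214.9*I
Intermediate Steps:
sqrt(-48514 + 2332) = sqrt(-46182) = I*sqrt(46182)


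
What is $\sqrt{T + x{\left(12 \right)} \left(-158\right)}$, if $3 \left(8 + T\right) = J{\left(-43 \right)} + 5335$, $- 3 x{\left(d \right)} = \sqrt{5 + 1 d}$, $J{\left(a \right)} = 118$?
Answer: $\frac{\sqrt{16287 + 474 \sqrt{17}}}{3} \approx 45.02$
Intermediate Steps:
$x{\left(d \right)} = - \frac{\sqrt{5 + d}}{3}$ ($x{\left(d \right)} = - \frac{\sqrt{5 + 1 d}}{3} = - \frac{\sqrt{5 + d}}{3}$)
$T = \frac{5429}{3}$ ($T = -8 + \frac{118 + 5335}{3} = -8 + \frac{1}{3} \cdot 5453 = -8 + \frac{5453}{3} = \frac{5429}{3} \approx 1809.7$)
$\sqrt{T + x{\left(12 \right)} \left(-158\right)} = \sqrt{\frac{5429}{3} + - \frac{\sqrt{5 + 12}}{3} \left(-158\right)} = \sqrt{\frac{5429}{3} + - \frac{\sqrt{17}}{3} \left(-158\right)} = \sqrt{\frac{5429}{3} + \frac{158 \sqrt{17}}{3}}$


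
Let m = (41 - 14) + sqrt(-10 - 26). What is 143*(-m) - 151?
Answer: -4012 - 858*I ≈ -4012.0 - 858.0*I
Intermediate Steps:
m = 27 + 6*I (m = 27 + sqrt(-36) = 27 + 6*I ≈ 27.0 + 6.0*I)
143*(-m) - 151 = 143*(-(27 + 6*I)) - 151 = 143*(-27 - 6*I) - 151 = (-3861 - 858*I) - 151 = -4012 - 858*I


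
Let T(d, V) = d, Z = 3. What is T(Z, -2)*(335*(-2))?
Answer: -2010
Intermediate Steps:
T(Z, -2)*(335*(-2)) = 3*(335*(-2)) = 3*(-670) = -2010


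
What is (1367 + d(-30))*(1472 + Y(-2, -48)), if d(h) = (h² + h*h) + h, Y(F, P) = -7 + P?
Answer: 4445129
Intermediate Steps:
d(h) = h + 2*h² (d(h) = (h² + h²) + h = 2*h² + h = h + 2*h²)
(1367 + d(-30))*(1472 + Y(-2, -48)) = (1367 - 30*(1 + 2*(-30)))*(1472 + (-7 - 48)) = (1367 - 30*(1 - 60))*(1472 - 55) = (1367 - 30*(-59))*1417 = (1367 + 1770)*1417 = 3137*1417 = 4445129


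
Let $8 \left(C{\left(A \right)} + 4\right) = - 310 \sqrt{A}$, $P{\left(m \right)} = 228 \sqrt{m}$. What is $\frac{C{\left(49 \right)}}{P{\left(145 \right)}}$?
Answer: $- \frac{367 \sqrt{145}}{44080} \approx -0.10026$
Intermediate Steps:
$C{\left(A \right)} = -4 - \frac{155 \sqrt{A}}{4}$ ($C{\left(A \right)} = -4 + \frac{\left(-310\right) \sqrt{A}}{8} = -4 - \frac{155 \sqrt{A}}{4}$)
$\frac{C{\left(49 \right)}}{P{\left(145 \right)}} = \frac{-4 - \frac{155 \sqrt{49}}{4}}{228 \sqrt{145}} = \left(-4 - \frac{1085}{4}\right) \frac{\sqrt{145}}{33060} = - \frac{1101 \frac{\sqrt{145}}{33060}}{4} = - \frac{367 \sqrt{145}}{44080}$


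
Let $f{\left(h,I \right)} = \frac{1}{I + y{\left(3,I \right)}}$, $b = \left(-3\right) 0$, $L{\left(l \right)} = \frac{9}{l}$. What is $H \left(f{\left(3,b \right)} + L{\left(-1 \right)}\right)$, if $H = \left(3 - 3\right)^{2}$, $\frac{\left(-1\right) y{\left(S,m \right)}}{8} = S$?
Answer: $0$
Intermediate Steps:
$y{\left(S,m \right)} = - 8 S$
$H = 0$ ($H = 0^{2} = 0$)
$b = 0$
$f{\left(h,I \right)} = \frac{1}{-24 + I}$ ($f{\left(h,I \right)} = \frac{1}{I - 24} = \frac{1}{-24 + I}$)
$H \left(f{\left(3,b \right)} + L{\left(-1 \right)}\right) = 0 \left(\frac{1}{-24 + 0} + \frac{9}{-1}\right) = 0 \left(\frac{1}{-24} + 9 \left(-1\right)\right) = 0 \left(- \frac{1}{24} - 9\right) = 0 \left(- \frac{217}{24}\right) = 0$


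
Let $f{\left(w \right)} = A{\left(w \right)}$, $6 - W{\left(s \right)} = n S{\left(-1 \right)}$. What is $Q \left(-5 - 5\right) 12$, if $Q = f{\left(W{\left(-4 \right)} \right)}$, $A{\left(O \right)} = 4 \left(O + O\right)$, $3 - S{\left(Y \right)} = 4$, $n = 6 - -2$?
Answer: $-13440$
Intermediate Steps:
$n = 8$ ($n = 6 + 2 = 8$)
$S{\left(Y \right)} = -1$ ($S{\left(Y \right)} = 3 - 4 = -1$)
$W{\left(s \right)} = 14$ ($W{\left(s \right)} = 6 - 8 \left(-1\right) = 6 - -8 = 6 + 8 = 14$)
$A{\left(O \right)} = 8 O$ ($A{\left(O \right)} = 4 \cdot 2 O = 8 O$)
$f{\left(w \right)} = 8 w$
$Q = 112$ ($Q = 8 \cdot 14 = 112$)
$Q \left(-5 - 5\right) 12 = 112 \left(-5 - 5\right) 12 = 112 \left(\left(-10\right) 12\right) = 112 \left(-120\right) = -13440$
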